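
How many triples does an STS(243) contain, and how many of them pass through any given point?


An STS(v) is a 2-(v, 3, 1) BIBD: block size k = 3, λ = 1.
Replication: r(k − 1) = λ(v − 1) ⇒ r·2 = 243 − 1 = 242 ⇒ r = 121.
Block count: b = v(v − 1)/6 = 243·242/6 = 58806/6 = 9801.
(Check via bk = vr: 9801·3 = 29403 = 243·121 = 29403 ✓.)

r = 121, b = 9801.


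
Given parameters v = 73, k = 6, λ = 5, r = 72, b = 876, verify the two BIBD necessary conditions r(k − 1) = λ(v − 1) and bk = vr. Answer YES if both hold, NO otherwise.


Condition (i): r(k − 1) = 72·5 = 360; λ(v − 1) = 5·72 = 360. Match? YES.
Condition (ii): bk = 876·6 = 5256; vr = 73·72 = 5256. Match? YES.
Both conditions hold? YES.

YES


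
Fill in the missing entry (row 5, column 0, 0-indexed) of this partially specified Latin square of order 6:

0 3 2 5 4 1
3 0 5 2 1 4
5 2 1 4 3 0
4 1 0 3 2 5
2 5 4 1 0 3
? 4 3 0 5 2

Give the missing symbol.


Row 5 contains symbols [0, 2, 3, 4, 5] — missing [1].
Column 0 contains symbols [0, 2, 3, 4, 5] — missing [1].
The missing symbol must appear in both missing sets; intersection = [1].
Therefore the hidden value is 1.

Missing value = 1.


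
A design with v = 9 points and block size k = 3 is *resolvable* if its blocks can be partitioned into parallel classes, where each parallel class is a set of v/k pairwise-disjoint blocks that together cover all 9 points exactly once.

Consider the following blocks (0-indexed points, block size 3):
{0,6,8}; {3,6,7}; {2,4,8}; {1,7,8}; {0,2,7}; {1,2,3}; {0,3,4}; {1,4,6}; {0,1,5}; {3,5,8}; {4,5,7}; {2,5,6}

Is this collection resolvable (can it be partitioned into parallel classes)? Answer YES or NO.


v = 9, block size k = 3, number of blocks = 12.
For resolvability, blocks must partition into parallel classes of size v/k = 3.
Total blocks must therefore be a multiple of 3: 12 = 3·4 + 0 ⇒ divisible ✓.
Greedy packing gives 4 candidate class(es). Each should be a full parallel class (size 3, covers all 9 points).
  Class 1 (3 blocks): {0,6,8}; {1,2,3}; {4,5,7}. Points covered: [0, 1, 2, 3, 4, 5, 6, 7, 8].
  Class 2 (3 blocks): {3,6,7}; {2,4,8}; {0,1,5}. Points covered: [0, 1, 2, 3, 4, 5, 6, 7, 8].
  Class 3 (3 blocks): {1,7,8}; {0,3,4}; {2,5,6}. Points covered: [0, 1, 2, 3, 4, 5, 6, 7, 8].
  Class 4 (3 blocks): {0,2,7}; {1,4,6}; {3,5,8}. Points covered: [0, 1, 2, 3, 4, 5, 6, 7, 8].
All classes full (size 3)? YES. All classes cover every point? YES.
Resolvable? YES.

YES


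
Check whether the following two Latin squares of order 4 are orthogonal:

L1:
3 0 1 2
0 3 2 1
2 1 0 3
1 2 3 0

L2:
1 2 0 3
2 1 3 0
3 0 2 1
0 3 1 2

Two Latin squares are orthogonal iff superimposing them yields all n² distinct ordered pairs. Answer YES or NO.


Form the n² = 16 superimposed pairs (L1[i][j], L2[i][j]), row by row (rows and columns indexed from 0):
row 0: (3,1) (0,2) (1,0) (2,3)
row 1: (0,2) (3,1) (2,3) (1,0)
row 2: (2,3) (1,0) (0,2) (3,1)
row 3: (1,0) (2,3) (3,1) (0,2)
Orthogonality requires all 16 pairs distinct.
But the pair (0,2) repeats: cell (0,1) has L1 = 0, L2 = 2, and cell (1,0) has L1 = 0, L2 = 2.
A repeated pair means some other pair never occurs (only 4 distinct pairs out of 16), so the squares are not orthogonal.
Conclusion: NO.

NO


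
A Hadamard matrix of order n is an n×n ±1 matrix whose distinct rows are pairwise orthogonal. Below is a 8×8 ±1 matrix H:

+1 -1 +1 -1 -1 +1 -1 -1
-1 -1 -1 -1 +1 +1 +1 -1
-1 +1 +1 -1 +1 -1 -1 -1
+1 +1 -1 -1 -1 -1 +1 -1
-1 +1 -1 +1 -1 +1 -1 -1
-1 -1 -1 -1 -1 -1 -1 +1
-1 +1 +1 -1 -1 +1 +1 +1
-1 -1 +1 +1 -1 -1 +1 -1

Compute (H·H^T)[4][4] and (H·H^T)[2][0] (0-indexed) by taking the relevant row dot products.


Row 0 of H: [1, -1, 1, -1, -1, 1, -1, -1].
Row 2 of H: [-1, 1, 1, -1, 1, -1, -1, -1].
Row 4 of H: [-1, 1, -1, 1, -1, 1, -1, -1].
(H·H^T)[4][4] = Σ_j H[4][j]·H[4][j] = (-1)² + (1)² + (-1)² + (1)² + (-1)² + (1)² + (-1)² + (-1)² = 1 + 1 + 1 + 1 + 1 + 1 + 1 + 1 = 8.
(H·H^T)[2][0] = Σ_j H[2][j]·H[0][j] = (-1)·(1) + (1)·(-1) + (1)·(1) + (-1)·(-1) + (1)·(-1) + (-1)·(1) + (-1)·(-1) + (-1)·(-1) = -1 + -1 + 1 + 1 + -1 + -1 + 1 + 1 = 0.
So rows 2 and 0 are orthogonal; the diagonal entry equals n = 8.

(4,4) entry = 8; (2,0) entry = 0.


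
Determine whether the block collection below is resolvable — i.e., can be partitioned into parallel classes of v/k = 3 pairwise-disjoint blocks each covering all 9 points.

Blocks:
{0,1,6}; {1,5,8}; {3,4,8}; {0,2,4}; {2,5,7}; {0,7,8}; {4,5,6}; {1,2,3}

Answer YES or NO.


v = 9, block size k = 3, number of blocks = 8.
For resolvability, blocks must partition into parallel classes of size v/k = 3.
Total blocks must therefore be a multiple of 3: 8 = 3·2 + 2 ⇒ not divisible ✗.
Resolvable? NO.

NO


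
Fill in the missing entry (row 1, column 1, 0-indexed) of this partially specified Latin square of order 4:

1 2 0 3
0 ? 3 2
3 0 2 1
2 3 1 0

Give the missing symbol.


Row 1 contains symbols [0, 2, 3] — missing [1].
Column 1 contains symbols [0, 2, 3] — missing [1].
The missing symbol must appear in both missing sets; intersection = [1].
Therefore the hidden value is 1.

Missing value = 1.


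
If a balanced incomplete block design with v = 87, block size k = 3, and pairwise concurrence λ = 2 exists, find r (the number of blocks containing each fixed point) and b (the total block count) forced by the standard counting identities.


Any 2-(v, k, λ) BIBD satisfies two necessary conditions:
  (i)  Each point sits in r blocks, and counting incidences through any fixed point gives r(k − 1) = λ(v − 1), so r = λ(v − 1)/(k − 1).
  (ii) Total incidences bk = vr, so b = vr/k.
Step 1: r = λ(v − 1)/(k − 1) = 2·(87 − 1)/(3 − 1) = 2·86/2 = 172/2 = 86.
Step 2: b = vr/k = 87·86/3 = 7482/3 = 2494.
Check integrality: r = 86 ∈ Z ✓, b = 2494 ∈ Z ✓.
(These identities are necessary conditions: they determine r and b for any design with these parameters, but do not by themselves prove that one exists.)

r = 86, b = 2494.


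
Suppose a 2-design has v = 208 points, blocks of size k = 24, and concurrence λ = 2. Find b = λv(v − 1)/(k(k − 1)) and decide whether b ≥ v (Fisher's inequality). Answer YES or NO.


b = λv(v − 1)/(k(k − 1)) = 2·208·207/(24·23) = 86112/552 = 156.
Compare with v = 208: b < v, so Fisher's inequality fails.

NO


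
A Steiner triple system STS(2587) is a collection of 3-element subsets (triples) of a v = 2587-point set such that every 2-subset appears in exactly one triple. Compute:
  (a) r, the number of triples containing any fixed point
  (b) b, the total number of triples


An STS(v) is a 2-(v, 3, 1) BIBD: block size k = 3, λ = 1.
Replication: r(k − 1) = λ(v − 1) ⇒ r·2 = 2587 − 1 = 2586 ⇒ r = 1293.
Block count: b = v(v − 1)/6 = 2587·2586/6 = 6689982/6 = 1114997.
(Check via bk = vr: 1114997·3 = 3344991 = 2587·1293 = 3344991 ✓.)

r = 1293, b = 1114997.


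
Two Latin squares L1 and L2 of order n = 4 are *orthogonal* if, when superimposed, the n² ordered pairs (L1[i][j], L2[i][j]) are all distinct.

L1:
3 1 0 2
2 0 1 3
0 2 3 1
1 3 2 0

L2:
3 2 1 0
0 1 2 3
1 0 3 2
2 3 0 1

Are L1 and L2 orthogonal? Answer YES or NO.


Form the n² = 16 superimposed pairs (L1[i][j], L2[i][j]), row by row (rows and columns indexed from 0):
row 0: (3,3) (1,2) (0,1) (2,0)
row 1: (2,0) (0,1) (1,2) (3,3)
row 2: (0,1) (2,0) (3,3) (1,2)
row 3: (1,2) (3,3) (2,0) (0,1)
Orthogonality requires all 16 pairs distinct.
But the pair (2,0) repeats: cell (0,3) has L1 = 2, L2 = 0, and cell (1,0) has L1 = 2, L2 = 0.
A repeated pair means some other pair never occurs (only 4 distinct pairs out of 16), so the squares are not orthogonal.
Conclusion: NO.

NO


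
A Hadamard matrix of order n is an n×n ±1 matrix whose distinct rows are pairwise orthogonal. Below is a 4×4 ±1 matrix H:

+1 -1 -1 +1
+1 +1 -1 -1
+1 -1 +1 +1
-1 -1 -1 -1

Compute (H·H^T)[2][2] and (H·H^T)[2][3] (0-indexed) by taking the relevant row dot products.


Row 2 of H: [1, -1, 1, 1].
Row 3 of H: [-1, -1, -1, -1].
(H·H^T)[2][2] = Σ_j H[2][j]·H[2][j] = (1)² + (-1)² + (1)² + (1)² = 1 + 1 + 1 + 1 = 4.
(H·H^T)[2][3] = Σ_j H[2][j]·H[3][j] = (1)·(-1) + (-1)·(-1) + (1)·(-1) + (1)·(-1) = -1 + 1 + -1 + -1 = -2.
Rows 2 and 3 are not orthogonal (dot product = -2 ≠ 0), so H is not a Hadamard matrix.

(2,2) entry = 4; (2,3) entry = -2.


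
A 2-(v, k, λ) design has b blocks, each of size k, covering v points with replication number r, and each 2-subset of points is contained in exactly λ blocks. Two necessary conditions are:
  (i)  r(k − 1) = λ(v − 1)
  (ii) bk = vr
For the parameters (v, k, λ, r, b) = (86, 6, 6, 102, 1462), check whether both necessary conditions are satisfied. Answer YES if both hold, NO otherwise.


Condition (i): r(k − 1) = 102·5 = 510; λ(v − 1) = 6·85 = 510. Match? YES.
Condition (ii): bk = 1462·6 = 8772; vr = 86·102 = 8772. Match? YES.
Both conditions hold? YES.

YES


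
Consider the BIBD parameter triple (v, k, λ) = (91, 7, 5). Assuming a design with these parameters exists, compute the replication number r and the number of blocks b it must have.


Any 2-(v, k, λ) BIBD satisfies two necessary conditions:
  (i)  Each point sits in r blocks, and counting incidences through any fixed point gives r(k − 1) = λ(v − 1), so r = λ(v − 1)/(k − 1).
  (ii) Total incidences bk = vr, so b = vr/k.
Step 1: r = λ(v − 1)/(k − 1) = 5·(91 − 1)/(7 − 1) = 5·90/6 = 450/6 = 75.
Step 2: b = vr/k = 91·75/7 = 6825/7 = 975.
Check integrality: r = 75 ∈ Z ✓, b = 975 ∈ Z ✓.
(These identities are necessary conditions: they determine r and b for any design with these parameters, but do not by themselves prove that one exists.)

r = 75, b = 975.


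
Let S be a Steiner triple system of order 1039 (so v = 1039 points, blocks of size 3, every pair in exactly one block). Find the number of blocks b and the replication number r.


An STS(v) is a 2-(v, 3, 1) BIBD: block size k = 3, λ = 1.
Replication: r(k − 1) = λ(v − 1) ⇒ r·2 = 1039 − 1 = 1038 ⇒ r = 519.
Block count: b = v(v − 1)/6 = 1039·1038/6 = 1078482/6 = 179747.
(Check via bk = vr: 179747·3 = 539241 = 1039·519 = 539241 ✓.)

r = 519, b = 179747.


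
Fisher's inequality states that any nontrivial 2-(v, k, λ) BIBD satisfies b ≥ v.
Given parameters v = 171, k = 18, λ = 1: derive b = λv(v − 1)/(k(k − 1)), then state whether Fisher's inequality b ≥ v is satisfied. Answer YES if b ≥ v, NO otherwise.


r = λ(v − 1)/(k − 1) = 1·170/17 = 10.
b = vr/k = 171·10/18 = 95.
Fisher's inequality: b ≥ v ⇔ 95 ≥ 171? NO.

NO


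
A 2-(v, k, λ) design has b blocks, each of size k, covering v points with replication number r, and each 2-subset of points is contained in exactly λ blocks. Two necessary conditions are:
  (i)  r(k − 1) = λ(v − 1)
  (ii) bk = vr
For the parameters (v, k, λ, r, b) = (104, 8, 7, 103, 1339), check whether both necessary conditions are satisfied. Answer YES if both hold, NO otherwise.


Condition (i): r(k − 1) = 103·7 = 721; λ(v − 1) = 7·103 = 721. Match? YES.
Condition (ii): bk = 1339·8 = 10712; vr = 104·103 = 10712. Match? YES.
Both conditions hold? YES.

YES


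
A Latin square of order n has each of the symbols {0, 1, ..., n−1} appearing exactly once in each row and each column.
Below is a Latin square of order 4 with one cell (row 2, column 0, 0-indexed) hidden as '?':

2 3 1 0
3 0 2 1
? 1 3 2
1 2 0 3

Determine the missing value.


Row 2 contains symbols [1, 2, 3] — missing [0].
Column 0 contains symbols [1, 2, 3] — missing [0].
The missing symbol must appear in both missing sets; intersection = [0].
Therefore the hidden value is 0.

Missing value = 0.


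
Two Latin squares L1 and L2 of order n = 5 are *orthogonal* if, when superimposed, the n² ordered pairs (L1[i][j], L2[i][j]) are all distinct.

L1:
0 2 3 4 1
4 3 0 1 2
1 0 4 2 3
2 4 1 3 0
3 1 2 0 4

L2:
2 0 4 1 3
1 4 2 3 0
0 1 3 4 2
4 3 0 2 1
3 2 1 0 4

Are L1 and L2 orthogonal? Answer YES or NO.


Form the n² = 25 superimposed pairs (L1[i][j], L2[i][j]), row by row (rows and columns indexed from 0):
row 0: (0,2) (2,0) (3,4) (4,1) (1,3)
row 1: (4,1) (3,4) (0,2) (1,3) (2,0)
row 2: (1,0) (0,1) (4,3) (2,4) (3,2)
row 3: (2,4) (4,3) (1,0) (3,2) (0,1)
row 4: (3,3) (1,2) (2,1) (0,0) (4,4)
Orthogonality requires all 25 pairs distinct.
But the pair (4,1) repeats: cell (0,3) has L1 = 4, L2 = 1, and cell (1,0) has L1 = 4, L2 = 1.
A repeated pair means some other pair never occurs (only 15 distinct pairs out of 25), so the squares are not orthogonal.
Conclusion: NO.

NO


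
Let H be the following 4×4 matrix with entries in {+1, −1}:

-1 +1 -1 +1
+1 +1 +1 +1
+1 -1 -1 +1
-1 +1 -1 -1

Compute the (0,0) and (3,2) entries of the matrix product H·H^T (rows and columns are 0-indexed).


Row 0 of H: [-1, 1, -1, 1].
Row 2 of H: [1, -1, -1, 1].
Row 3 of H: [-1, 1, -1, -1].
(H·H^T)[0][0] = Σ_j H[0][j]·H[0][j] = (-1)² + (1)² + (-1)² + (1)² = 1 + 1 + 1 + 1 = 4.
(H·H^T)[3][2] = Σ_j H[3][j]·H[2][j] = (-1)·(1) + (1)·(-1) + (-1)·(-1) + (-1)·(1) = -1 + -1 + 1 + -1 = -2.
Rows 3 and 2 are not orthogonal (dot product = -2 ≠ 0), so H is not a Hadamard matrix.

(0,0) entry = 4; (3,2) entry = -2.


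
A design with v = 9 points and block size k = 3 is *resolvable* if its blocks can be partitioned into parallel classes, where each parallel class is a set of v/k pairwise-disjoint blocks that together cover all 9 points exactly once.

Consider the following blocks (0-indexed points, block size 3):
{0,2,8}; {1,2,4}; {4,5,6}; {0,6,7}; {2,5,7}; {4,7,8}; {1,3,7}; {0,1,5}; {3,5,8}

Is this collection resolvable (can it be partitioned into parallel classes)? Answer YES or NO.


v = 9, block size k = 3, number of blocks = 9.
For resolvability, blocks must partition into parallel classes of size v/k = 3.
Total blocks must therefore be a multiple of 3: 9 = 3·3 + 0 ⇒ divisible ✓.
Consider block {2,5,7}. It intersects every other block in the collection, so no parallel class of size 3 can contain it.
Since every block must belong to some parallel class in a resolution, the collection cannot be partitioned into parallel classes.
Resolvable? NO.

NO


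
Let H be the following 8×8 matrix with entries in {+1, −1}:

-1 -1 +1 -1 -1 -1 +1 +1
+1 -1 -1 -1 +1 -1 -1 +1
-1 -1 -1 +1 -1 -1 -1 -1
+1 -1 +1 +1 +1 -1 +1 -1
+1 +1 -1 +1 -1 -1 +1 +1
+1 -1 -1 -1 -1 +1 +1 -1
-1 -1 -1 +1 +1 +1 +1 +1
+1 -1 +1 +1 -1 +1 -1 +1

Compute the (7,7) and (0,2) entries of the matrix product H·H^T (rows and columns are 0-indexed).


Row 0 of H: [-1, -1, 1, -1, -1, -1, 1, 1].
Row 2 of H: [-1, -1, -1, 1, -1, -1, -1, -1].
Row 7 of H: [1, -1, 1, 1, -1, 1, -1, 1].
(H·H^T)[7][7] = Σ_j H[7][j]·H[7][j] = (1)² + (-1)² + (1)² + (1)² + (-1)² + (1)² + (-1)² + (1)² = 1 + 1 + 1 + 1 + 1 + 1 + 1 + 1 = 8.
(H·H^T)[0][2] = Σ_j H[0][j]·H[2][j] = (-1)·(-1) + (-1)·(-1) + (1)·(-1) + (-1)·(1) + (-1)·(-1) + (-1)·(-1) + (1)·(-1) + (1)·(-1) = 1 + 1 + -1 + -1 + 1 + 1 + -1 + -1 = 0.
So rows 0 and 2 are orthogonal; the diagonal entry equals n = 8.

(7,7) entry = 8; (0,2) entry = 0.


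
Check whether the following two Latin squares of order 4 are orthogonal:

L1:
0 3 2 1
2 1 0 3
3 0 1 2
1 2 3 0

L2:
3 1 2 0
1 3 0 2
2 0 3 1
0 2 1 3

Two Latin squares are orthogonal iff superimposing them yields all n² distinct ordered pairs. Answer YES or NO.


Form the n² = 16 superimposed pairs (L1[i][j], L2[i][j]), row by row (rows and columns indexed from 0):
row 0: (0,3) (3,1) (2,2) (1,0)
row 1: (2,1) (1,3) (0,0) (3,2)
row 2: (3,2) (0,0) (1,3) (2,1)
row 3: (1,0) (2,2) (3,1) (0,3)
Orthogonality requires all 16 pairs distinct.
But the pair (3,2) repeats: cell (1,3) has L1 = 3, L2 = 2, and cell (2,0) has L1 = 3, L2 = 2.
A repeated pair means some other pair never occurs (only 8 distinct pairs out of 16), so the squares are not orthogonal.
Conclusion: NO.

NO


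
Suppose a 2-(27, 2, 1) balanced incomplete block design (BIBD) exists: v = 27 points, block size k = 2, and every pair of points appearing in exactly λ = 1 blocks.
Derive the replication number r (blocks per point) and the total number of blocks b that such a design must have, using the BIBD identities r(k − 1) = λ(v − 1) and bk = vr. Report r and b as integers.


Any 2-(v, k, λ) BIBD satisfies two necessary conditions:
  (i)  Each point sits in r blocks, and counting incidences through any fixed point gives r(k − 1) = λ(v − 1), so r = λ(v − 1)/(k − 1).
  (ii) Total incidences bk = vr, so b = vr/k.
Step 1: r = λ(v − 1)/(k − 1) = 1·(27 − 1)/(2 − 1) = 1·26/1 = 26/1 = 26.
Step 2: b = vr/k = 27·26/2 = 702/2 = 351.
Check integrality: r = 26 ∈ Z ✓, b = 351 ∈ Z ✓.
(These identities are necessary conditions: they determine r and b for any design with these parameters, but do not by themselves prove that one exists.)

r = 26, b = 351.


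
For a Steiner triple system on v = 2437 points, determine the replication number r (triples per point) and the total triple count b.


An STS(v) is a 2-(v, 3, 1) BIBD: block size k = 3, λ = 1.
Replication: r(k − 1) = λ(v − 1) ⇒ r·2 = 2437 − 1 = 2436 ⇒ r = 1218.
Block count: bk = vr ⇒ b·3 = 2437·1218 = 2968266 ⇒ b = 989422.

r = 1218, b = 989422.


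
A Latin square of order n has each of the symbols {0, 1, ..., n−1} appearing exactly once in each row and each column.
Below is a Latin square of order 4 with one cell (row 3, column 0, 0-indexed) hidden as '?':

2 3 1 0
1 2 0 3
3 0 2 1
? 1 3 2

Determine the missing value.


Row 3 contains symbols [1, 2, 3] — missing [0].
Column 0 contains symbols [1, 2, 3] — missing [0].
The missing symbol must appear in both missing sets; intersection = [0].
Therefore the hidden value is 0.

Missing value = 0.


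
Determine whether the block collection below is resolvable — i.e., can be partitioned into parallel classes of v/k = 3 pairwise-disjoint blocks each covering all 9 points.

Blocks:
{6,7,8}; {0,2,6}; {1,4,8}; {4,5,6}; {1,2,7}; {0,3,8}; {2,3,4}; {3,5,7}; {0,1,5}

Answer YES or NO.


v = 9, block size k = 3, number of blocks = 9.
For resolvability, blocks must partition into parallel classes of size v/k = 3.
Total blocks must therefore be a multiple of 3: 9 = 3·3 + 0 ⇒ divisible ✓.
Greedy packing gives 3 candidate class(es). Each should be a full parallel class (size 3, covers all 9 points).
  Class 1 (3 blocks): {6,7,8}; {2,3,4}; {0,1,5}. Points covered: [0, 1, 2, 3, 4, 5, 6, 7, 8].
  Class 2 (3 blocks): {0,2,6}; {1,4,8}; {3,5,7}. Points covered: [0, 1, 2, 3, 4, 5, 6, 7, 8].
  Class 3 (3 blocks): {4,5,6}; {1,2,7}; {0,3,8}. Points covered: [0, 1, 2, 3, 4, 5, 6, 7, 8].
All classes full (size 3)? YES. All classes cover every point? YES.
Resolvable? YES.

YES


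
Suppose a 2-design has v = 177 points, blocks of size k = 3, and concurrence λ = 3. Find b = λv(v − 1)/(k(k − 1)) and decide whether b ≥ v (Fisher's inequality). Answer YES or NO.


r = λ(v − 1)/(k − 1) = 3·176/2 = 264.
b = vr/k = 177·264/3 = 15576.
Fisher's inequality: b ≥ v ⇔ 15576 ≥ 177? YES.

YES


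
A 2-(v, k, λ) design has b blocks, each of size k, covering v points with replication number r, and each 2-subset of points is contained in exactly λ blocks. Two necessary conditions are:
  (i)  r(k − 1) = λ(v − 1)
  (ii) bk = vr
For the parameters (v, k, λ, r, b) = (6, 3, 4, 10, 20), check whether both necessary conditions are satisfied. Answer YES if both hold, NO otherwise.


Condition (i): r(k − 1) = 10·2 = 20; λ(v − 1) = 4·5 = 20. Match? YES.
Condition (ii): bk = 20·3 = 60; vr = 6·10 = 60. Match? YES.
Both conditions hold? YES.

YES


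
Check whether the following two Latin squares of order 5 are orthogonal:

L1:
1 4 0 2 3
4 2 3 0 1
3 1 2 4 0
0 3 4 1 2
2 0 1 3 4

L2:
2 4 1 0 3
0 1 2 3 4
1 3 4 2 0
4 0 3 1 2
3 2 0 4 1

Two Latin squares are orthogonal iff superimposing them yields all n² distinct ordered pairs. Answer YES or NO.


Form the n² = 25 superimposed pairs (L1[i][j], L2[i][j]), row by row (rows and columns indexed from 0):
row 0: (1,2) (4,4) (0,1) (2,0) (3,3)
row 1: (4,0) (2,1) (3,2) (0,3) (1,4)
row 2: (3,1) (1,3) (2,4) (4,2) (0,0)
row 3: (0,4) (3,0) (4,3) (1,1) (2,2)
row 4: (2,3) (0,2) (1,0) (3,4) (4,1)
Orthogonality requires all 25 pairs distinct.
Check by first coordinate: for each symbol s of L1, list the L2 entries in the n cells where L1 = s; they must all differ.
  L1 = 0: L2 entries (in reading order) 1, 3, 0, 4, 2 — all 5 distinct ✓
  L1 = 1: L2 entries (in reading order) 2, 4, 3, 1, 0 — all 5 distinct ✓
  L1 = 2: L2 entries (in reading order) 0, 1, 4, 2, 3 — all 5 distinct ✓
  L1 = 3: L2 entries (in reading order) 3, 2, 1, 0, 4 — all 5 distinct ✓
  L1 = 4: L2 entries (in reading order) 4, 0, 2, 3, 1 — all 5 distinct ✓
Every symbol of L1 meets every symbol of L2 exactly once, so all 25 pairs are distinct (25 of 25).
Conclusion: YES.

YES


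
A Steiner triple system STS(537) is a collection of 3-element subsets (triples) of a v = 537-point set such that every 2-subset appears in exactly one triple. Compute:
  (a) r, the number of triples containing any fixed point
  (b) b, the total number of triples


An STS(v) is a 2-(v, 3, 1) BIBD: block size k = 3, λ = 1.
Replication: r(k − 1) = λ(v − 1) ⇒ r·2 = 537 − 1 = 536 ⇒ r = 268.
Block count: b = v(v − 1)/6 = 537·536/6 = 287832/6 = 47972.

r = 268, b = 47972.


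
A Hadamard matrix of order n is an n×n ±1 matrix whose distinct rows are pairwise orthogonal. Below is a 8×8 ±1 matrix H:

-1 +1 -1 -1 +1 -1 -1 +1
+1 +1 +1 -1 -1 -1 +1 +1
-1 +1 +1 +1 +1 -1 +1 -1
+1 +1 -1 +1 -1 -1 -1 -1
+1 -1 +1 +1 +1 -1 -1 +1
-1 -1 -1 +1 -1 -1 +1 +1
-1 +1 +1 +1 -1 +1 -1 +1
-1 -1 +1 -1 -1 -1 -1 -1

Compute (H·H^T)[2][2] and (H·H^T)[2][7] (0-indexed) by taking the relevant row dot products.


Row 2 of H: [-1, 1, 1, 1, 1, -1, 1, -1].
Row 7 of H: [-1, -1, 1, -1, -1, -1, -1, -1].
(H·H^T)[2][2] = Σ_j H[2][j]·H[2][j] = (-1)² + (1)² + (1)² + (1)² + (1)² + (-1)² + (1)² + (-1)² = 1 + 1 + 1 + 1 + 1 + 1 + 1 + 1 = 8.
(H·H^T)[2][7] = Σ_j H[2][j]·H[7][j] = (-1)·(-1) + (1)·(-1) + (1)·(1) + (1)·(-1) + (1)·(-1) + (-1)·(-1) + (1)·(-1) + (-1)·(-1) = 1 + -1 + 1 + -1 + -1 + 1 + -1 + 1 = 0.
So rows 2 and 7 are orthogonal; the diagonal entry equals n = 8.

(2,2) entry = 8; (2,7) entry = 0.


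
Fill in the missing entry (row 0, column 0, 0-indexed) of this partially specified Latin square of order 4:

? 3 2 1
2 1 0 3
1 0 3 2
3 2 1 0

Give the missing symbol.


Row 0 contains symbols [1, 2, 3] — missing [0].
Column 0 contains symbols [1, 2, 3] — missing [0].
The missing symbol must appear in both missing sets; intersection = [0].
Therefore the hidden value is 0.

Missing value = 0.


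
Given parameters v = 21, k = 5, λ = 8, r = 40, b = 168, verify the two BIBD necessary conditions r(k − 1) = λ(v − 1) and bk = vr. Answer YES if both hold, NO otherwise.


Condition (i): r(k − 1) = 40·4 = 160; λ(v − 1) = 8·20 = 160. Match? YES.
Condition (ii): bk = 168·5 = 840; vr = 21·40 = 840. Match? YES.
Both conditions hold? YES.

YES


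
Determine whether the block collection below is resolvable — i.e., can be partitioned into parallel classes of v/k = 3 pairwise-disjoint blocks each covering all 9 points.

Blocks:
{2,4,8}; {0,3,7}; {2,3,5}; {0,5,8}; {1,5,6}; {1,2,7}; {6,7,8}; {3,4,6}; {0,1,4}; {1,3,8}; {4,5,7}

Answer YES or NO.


v = 9, block size k = 3, number of blocks = 11.
For resolvability, blocks must partition into parallel classes of size v/k = 3.
Total blocks must therefore be a multiple of 3: 11 = 3·3 + 2 ⇒ not divisible ✗.
Resolvable? NO.

NO


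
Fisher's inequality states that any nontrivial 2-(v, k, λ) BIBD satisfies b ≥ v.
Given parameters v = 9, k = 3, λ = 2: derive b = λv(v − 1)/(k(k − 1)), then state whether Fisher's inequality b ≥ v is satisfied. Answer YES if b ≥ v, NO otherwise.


b = λv(v − 1)/(k(k − 1)) = 2·9·8/(3·2) = 144/6 = 24.
Compare with v = 9: b ≥ v, so Fisher's inequality holds.

YES


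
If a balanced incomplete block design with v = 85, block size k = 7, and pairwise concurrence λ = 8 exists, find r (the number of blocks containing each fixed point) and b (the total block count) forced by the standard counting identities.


Any 2-(v, k, λ) BIBD satisfies two necessary conditions:
  (i)  Each point sits in r blocks, and counting incidences through any fixed point gives r(k − 1) = λ(v − 1), so r = λ(v − 1)/(k − 1).
  (ii) Total incidences bk = vr, so b = vr/k.
Step 1: r = λ(v − 1)/(k − 1) = 8·(85 − 1)/(7 − 1) = 8·84/6 = 672/6 = 112.
Step 2: b = vr/k = 85·112/7 = 9520/7 = 1360.
Check integrality: r = 112 ∈ Z ✓, b = 1360 ∈ Z ✓.
(These identities are necessary conditions: they determine r and b for any design with these parameters, but do not by themselves prove that one exists.)

r = 112, b = 1360.


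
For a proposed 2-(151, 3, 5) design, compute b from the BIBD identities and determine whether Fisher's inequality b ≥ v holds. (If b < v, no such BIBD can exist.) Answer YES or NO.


b = λv(v − 1)/(k(k − 1)) = 5·151·150/(3·2) = 113250/6 = 18875.
Compare with v = 151: b ≥ v, so Fisher's inequality holds.

YES


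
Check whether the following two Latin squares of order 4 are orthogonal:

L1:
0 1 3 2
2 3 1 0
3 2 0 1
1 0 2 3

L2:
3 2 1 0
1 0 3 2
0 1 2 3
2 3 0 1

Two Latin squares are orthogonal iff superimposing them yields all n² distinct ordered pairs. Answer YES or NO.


Form the n² = 16 superimposed pairs (L1[i][j], L2[i][j]), row by row (rows and columns indexed from 0):
row 0: (0,3) (1,2) (3,1) (2,0)
row 1: (2,1) (3,0) (1,3) (0,2)
row 2: (3,0) (2,1) (0,2) (1,3)
row 3: (1,2) (0,3) (2,0) (3,1)
Orthogonality requires all 16 pairs distinct.
But the pair (3,0) repeats: cell (1,1) has L1 = 3, L2 = 0, and cell (2,0) has L1 = 3, L2 = 0.
A repeated pair means some other pair never occurs (only 8 distinct pairs out of 16), so the squares are not orthogonal.
Conclusion: NO.

NO


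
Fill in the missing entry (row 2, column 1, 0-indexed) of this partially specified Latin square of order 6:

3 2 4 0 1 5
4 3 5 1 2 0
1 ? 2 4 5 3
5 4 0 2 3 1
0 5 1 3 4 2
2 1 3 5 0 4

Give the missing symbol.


Row 2 contains symbols [1, 2, 3, 4, 5] — missing [0].
Column 1 contains symbols [1, 2, 3, 4, 5] — missing [0].
The missing symbol must appear in both missing sets; intersection = [0].
Therefore the hidden value is 0.

Missing value = 0.


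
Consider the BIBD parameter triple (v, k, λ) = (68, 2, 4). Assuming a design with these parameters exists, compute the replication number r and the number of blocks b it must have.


Any 2-(v, k, λ) BIBD satisfies two necessary conditions:
  (i)  Each point sits in r blocks, and counting incidences through any fixed point gives r(k − 1) = λ(v − 1), so r = λ(v − 1)/(k − 1).
  (ii) Total incidences bk = vr, so b = vr/k.
Step 1: r = λ(v − 1)/(k − 1) = 4·(68 − 1)/(2 − 1) = 4·67/1 = 268/1 = 268.
Step 2: b = vr/k = 68·268/2 = 18224/2 = 9112.
Check integrality: r = 268 ∈ Z ✓, b = 9112 ∈ Z ✓.
(These identities are necessary conditions: they determine r and b for any design with these parameters, but do not by themselves prove that one exists.)

r = 268, b = 9112.


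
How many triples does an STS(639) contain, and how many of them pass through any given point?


An STS(v) is a 2-(v, 3, 1) BIBD: block size k = 3, λ = 1.
Replication: r(k − 1) = λ(v − 1) ⇒ r·2 = 639 − 1 = 638 ⇒ r = 319.
Block count: bk = vr ⇒ b·3 = 639·319 = 203841 ⇒ b = 67947.

r = 319, b = 67947.


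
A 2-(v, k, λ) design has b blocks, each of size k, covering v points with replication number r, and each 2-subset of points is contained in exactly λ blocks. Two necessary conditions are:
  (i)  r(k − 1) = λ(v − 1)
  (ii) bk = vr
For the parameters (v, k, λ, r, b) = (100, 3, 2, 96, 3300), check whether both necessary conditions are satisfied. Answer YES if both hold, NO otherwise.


Condition (i): r(k − 1) = 96·2 = 192; λ(v − 1) = 2·99 = 198. Match? NO.
Condition (ii): bk = 3300·3 = 9900; vr = 100·96 = 9600. Match? NO.
Both conditions hold? NO.

NO


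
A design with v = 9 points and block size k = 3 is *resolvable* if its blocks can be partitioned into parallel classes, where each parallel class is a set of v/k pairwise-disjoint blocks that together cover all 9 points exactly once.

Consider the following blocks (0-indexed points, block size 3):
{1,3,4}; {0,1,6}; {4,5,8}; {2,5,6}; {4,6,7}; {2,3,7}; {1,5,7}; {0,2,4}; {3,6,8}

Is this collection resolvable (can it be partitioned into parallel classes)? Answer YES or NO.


v = 9, block size k = 3, number of blocks = 9.
For resolvability, blocks must partition into parallel classes of size v/k = 3.
Total blocks must therefore be a multiple of 3: 9 = 3·3 + 0 ⇒ divisible ✓.
Consider block {1,3,4}. The only other block(s) in the collection disjoint from it are {2,5,6} — just 1 block(s). Any parallel class containing {1,3,4} would need 2 other blocks each disjoint from it, so no parallel class of size 3 can contain {1,3,4}.
Since every block must belong to some parallel class in a resolution, the collection cannot be partitioned into parallel classes.
Resolvable? NO.

NO


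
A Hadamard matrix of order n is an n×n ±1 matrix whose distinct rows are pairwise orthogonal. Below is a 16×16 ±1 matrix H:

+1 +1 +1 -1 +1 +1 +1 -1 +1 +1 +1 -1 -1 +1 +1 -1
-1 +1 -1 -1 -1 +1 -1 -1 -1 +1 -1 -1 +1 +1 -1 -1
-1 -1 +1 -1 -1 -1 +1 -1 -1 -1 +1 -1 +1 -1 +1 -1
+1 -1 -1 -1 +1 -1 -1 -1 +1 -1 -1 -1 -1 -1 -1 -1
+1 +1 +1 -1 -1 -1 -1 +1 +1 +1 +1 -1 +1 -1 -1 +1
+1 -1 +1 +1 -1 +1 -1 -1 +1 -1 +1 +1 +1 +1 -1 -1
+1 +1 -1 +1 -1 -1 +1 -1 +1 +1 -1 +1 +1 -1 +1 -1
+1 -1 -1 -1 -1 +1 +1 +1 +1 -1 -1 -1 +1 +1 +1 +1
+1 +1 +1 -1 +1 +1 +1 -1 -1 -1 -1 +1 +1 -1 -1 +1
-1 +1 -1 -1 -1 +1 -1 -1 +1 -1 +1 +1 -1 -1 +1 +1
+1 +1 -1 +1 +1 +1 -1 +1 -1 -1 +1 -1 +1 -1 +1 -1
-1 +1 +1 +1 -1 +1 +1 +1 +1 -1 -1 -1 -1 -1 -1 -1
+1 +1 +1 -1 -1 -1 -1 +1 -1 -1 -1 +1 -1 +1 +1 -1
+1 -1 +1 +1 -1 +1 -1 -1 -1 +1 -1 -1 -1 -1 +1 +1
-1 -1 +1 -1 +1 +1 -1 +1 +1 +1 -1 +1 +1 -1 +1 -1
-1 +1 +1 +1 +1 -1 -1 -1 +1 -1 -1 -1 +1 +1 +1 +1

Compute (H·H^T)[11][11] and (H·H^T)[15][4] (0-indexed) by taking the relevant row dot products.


Row 4 of H: [1, 1, 1, -1, -1, -1, -1, 1, 1, 1, 1, -1, 1, -1, -1, 1].
Row 11 of H: [-1, 1, 1, 1, -1, 1, 1, 1, 1, -1, -1, -1, -1, -1, -1, -1].
Row 15 of H: [-1, 1, 1, 1, 1, -1, -1, -1, 1, -1, -1, -1, 1, 1, 1, 1].
(H·H^T)[11][11] = Σ_j H[11][j]·H[11][j] = (-1)² + (1)² + (1)² + (1)² + (-1)² + (1)² + (1)² + (1)² + (1)² + (-1)² + (-1)² + (-1)² + (-1)² + (-1)² + (-1)² + (-1)² = 1 + 1 + 1 + 1 + 1 + 1 + 1 + 1 + 1 + 1 + 1 + 1 + 1 + 1 + 1 + 1 = 16.
(H·H^T)[15][4] = Σ_j H[15][j]·H[4][j] = (-1)·(1) + (1)·(1) + (1)·(1) + (1)·(-1) + (1)·(-1) + (-1)·(-1) + (-1)·(-1) + (-1)·(1) + (1)·(1) + (-1)·(1) + (-1)·(1) + (-1)·(-1) + (1)·(1) + (1)·(-1) + (1)·(-1) + (1)·(1) = -1 + 1 + 1 + -1 + -1 + 1 + 1 + -1 + 1 + -1 + -1 + 1 + 1 + -1 + -1 + 1 = 0.
So rows 15 and 4 are orthogonal; the diagonal entry equals n = 16.

(11,11) entry = 16; (15,4) entry = 0.


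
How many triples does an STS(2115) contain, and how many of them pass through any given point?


An STS(v) is a 2-(v, 3, 1) BIBD: block size k = 3, λ = 1.
Replication: r(k − 1) = λ(v − 1) ⇒ r·2 = 2115 − 1 = 2114 ⇒ r = 1057.
Block count: bk = vr ⇒ b·3 = 2115·1057 = 2235555 ⇒ b = 745185.
(Check via b = v(v − 1)/6 = 2115·2114/6 = 4471110/6 = 745185.)

r = 1057, b = 745185.


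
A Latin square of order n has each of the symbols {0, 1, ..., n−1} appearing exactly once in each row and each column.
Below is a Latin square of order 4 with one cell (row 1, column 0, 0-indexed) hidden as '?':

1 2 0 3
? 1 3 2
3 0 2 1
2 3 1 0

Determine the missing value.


Row 1 contains symbols [1, 2, 3] — missing [0].
Column 0 contains symbols [1, 2, 3] — missing [0].
The missing symbol must appear in both missing sets; intersection = [0].
Therefore the hidden value is 0.

Missing value = 0.


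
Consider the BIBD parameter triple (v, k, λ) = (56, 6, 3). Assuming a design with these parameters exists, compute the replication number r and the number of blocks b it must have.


Any 2-(v, k, λ) BIBD satisfies two necessary conditions:
  (i)  Each point sits in r blocks, and counting incidences through any fixed point gives r(k − 1) = λ(v − 1), so r = λ(v − 1)/(k − 1).
  (ii) Total incidences bk = vr, so b = vr/k.
Step 1: r = λ(v − 1)/(k − 1) = 3·(56 − 1)/(6 − 1) = 3·55/5 = 165/5 = 33.
Step 2: b = vr/k = 56·33/6 = 1848/6 = 308.
Check integrality: r = 33 ∈ Z ✓, b = 308 ∈ Z ✓.
(These identities are necessary conditions: they determine r and b for any design with these parameters, but do not by themselves prove that one exists.)

r = 33, b = 308.


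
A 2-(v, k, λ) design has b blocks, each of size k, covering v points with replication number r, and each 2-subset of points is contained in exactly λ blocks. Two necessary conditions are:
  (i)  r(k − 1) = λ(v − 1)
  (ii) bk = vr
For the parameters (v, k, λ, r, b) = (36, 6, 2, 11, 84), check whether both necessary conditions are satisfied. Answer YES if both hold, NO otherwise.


Condition (i): r(k − 1) = 11·5 = 55; λ(v − 1) = 2·35 = 70. Match? NO.
Condition (ii): bk = 84·6 = 504; vr = 36·11 = 396. Match? NO.
Both conditions hold? NO.

NO


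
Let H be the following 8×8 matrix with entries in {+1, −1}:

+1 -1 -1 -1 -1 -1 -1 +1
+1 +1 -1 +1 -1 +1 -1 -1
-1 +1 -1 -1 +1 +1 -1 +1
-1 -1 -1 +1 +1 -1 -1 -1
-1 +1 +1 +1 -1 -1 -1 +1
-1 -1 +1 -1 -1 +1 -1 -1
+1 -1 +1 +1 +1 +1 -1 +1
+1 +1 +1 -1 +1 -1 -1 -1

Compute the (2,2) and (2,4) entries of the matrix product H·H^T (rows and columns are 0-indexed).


Row 2 of H: [-1, 1, -1, -1, 1, 1, -1, 1].
Row 4 of H: [-1, 1, 1, 1, -1, -1, -1, 1].
(H·H^T)[2][2] = Σ_j H[2][j]·H[2][j] = (-1)² + (1)² + (-1)² + (-1)² + (1)² + (1)² + (-1)² + (1)² = 1 + 1 + 1 + 1 + 1 + 1 + 1 + 1 = 8.
(H·H^T)[2][4] = Σ_j H[2][j]·H[4][j] = (-1)·(-1) + (1)·(1) + (-1)·(1) + (-1)·(1) + (1)·(-1) + (1)·(-1) + (-1)·(-1) + (1)·(1) = 1 + 1 + -1 + -1 + -1 + -1 + 1 + 1 = 0.
So rows 2 and 4 are orthogonal; the diagonal entry equals n = 8.

(2,2) entry = 8; (2,4) entry = 0.


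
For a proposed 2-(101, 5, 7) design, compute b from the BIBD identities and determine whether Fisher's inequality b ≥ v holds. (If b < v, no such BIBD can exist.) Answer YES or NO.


b = λv(v − 1)/(k(k − 1)) = 7·101·100/(5·4) = 70700/20 = 3535.
Compare with v = 101: b ≥ v, so Fisher's inequality holds.

YES


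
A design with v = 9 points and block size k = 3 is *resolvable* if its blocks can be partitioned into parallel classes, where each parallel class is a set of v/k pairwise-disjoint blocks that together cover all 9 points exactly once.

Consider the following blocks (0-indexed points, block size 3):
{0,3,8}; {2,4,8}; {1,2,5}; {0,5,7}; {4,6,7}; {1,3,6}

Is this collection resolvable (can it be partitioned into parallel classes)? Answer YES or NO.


v = 9, block size k = 3, number of blocks = 6.
For resolvability, blocks must partition into parallel classes of size v/k = 3.
Total blocks must therefore be a multiple of 3: 6 = 3·2 + 0 ⇒ divisible ✓.
Greedy packing gives 2 candidate class(es). Each should be a full parallel class (size 3, covers all 9 points).
  Class 1 (3 blocks): {0,3,8}; {1,2,5}; {4,6,7}. Points covered: [0, 1, 2, 3, 4, 5, 6, 7, 8].
  Class 2 (3 blocks): {2,4,8}; {0,5,7}; {1,3,6}. Points covered: [0, 1, 2, 3, 4, 5, 6, 7, 8].
All classes full (size 3)? YES. All classes cover every point? YES.
Resolvable? YES.

YES


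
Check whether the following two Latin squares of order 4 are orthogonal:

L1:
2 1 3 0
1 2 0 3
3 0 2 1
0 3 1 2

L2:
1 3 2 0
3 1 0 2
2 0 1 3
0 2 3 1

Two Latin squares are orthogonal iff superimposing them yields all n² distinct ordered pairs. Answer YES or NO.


Form the n² = 16 superimposed pairs (L1[i][j], L2[i][j]), row by row (rows and columns indexed from 0):
row 0: (2,1) (1,3) (3,2) (0,0)
row 1: (1,3) (2,1) (0,0) (3,2)
row 2: (3,2) (0,0) (2,1) (1,3)
row 3: (0,0) (3,2) (1,3) (2,1)
Orthogonality requires all 16 pairs distinct.
But the pair (1,3) repeats: cell (0,1) has L1 = 1, L2 = 3, and cell (1,0) has L1 = 1, L2 = 3.
A repeated pair means some other pair never occurs (only 4 distinct pairs out of 16), so the squares are not orthogonal.
Conclusion: NO.

NO


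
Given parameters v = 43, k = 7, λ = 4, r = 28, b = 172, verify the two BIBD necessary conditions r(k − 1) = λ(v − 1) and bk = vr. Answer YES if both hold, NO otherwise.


Condition (i): r(k − 1) = 28·6 = 168; λ(v − 1) = 4·42 = 168. Match? YES.
Condition (ii): bk = 172·7 = 1204; vr = 43·28 = 1204. Match? YES.
Both conditions hold? YES.

YES


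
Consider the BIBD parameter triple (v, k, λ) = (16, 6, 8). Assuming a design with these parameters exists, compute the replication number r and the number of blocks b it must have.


Any 2-(v, k, λ) BIBD satisfies two necessary conditions:
  (i)  Each point sits in r blocks, and counting incidences through any fixed point gives r(k − 1) = λ(v − 1), so r = λ(v − 1)/(k − 1).
  (ii) Total incidences bk = vr, so b = vr/k.
Step 1: r = λ(v − 1)/(k − 1) = 8·(16 − 1)/(6 − 1) = 8·15/5 = 120/5 = 24.
Step 2: b = vr/k = 16·24/6 = 384/6 = 64.
Check integrality: r = 24 ∈ Z ✓, b = 64 ∈ Z ✓.
(These identities are necessary conditions: they determine r and b for any design with these parameters, but do not by themselves prove that one exists.)

r = 24, b = 64.


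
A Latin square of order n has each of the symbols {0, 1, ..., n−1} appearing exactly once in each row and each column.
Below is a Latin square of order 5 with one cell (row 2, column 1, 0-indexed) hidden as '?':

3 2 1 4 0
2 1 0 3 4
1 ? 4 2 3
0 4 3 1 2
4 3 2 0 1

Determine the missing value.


Row 2 contains symbols [1, 2, 3, 4] — missing [0].
Column 1 contains symbols [1, 2, 3, 4] — missing [0].
The missing symbol must appear in both missing sets; intersection = [0].
Therefore the hidden value is 0.

Missing value = 0.


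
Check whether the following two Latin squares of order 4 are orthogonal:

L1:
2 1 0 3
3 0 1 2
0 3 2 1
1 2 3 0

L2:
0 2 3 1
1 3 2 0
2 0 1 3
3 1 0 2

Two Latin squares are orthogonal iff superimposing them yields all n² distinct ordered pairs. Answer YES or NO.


Form the n² = 16 superimposed pairs (L1[i][j], L2[i][j]), row by row (rows and columns indexed from 0):
row 0: (2,0) (1,2) (0,3) (3,1)
row 1: (3,1) (0,3) (1,2) (2,0)
row 2: (0,2) (3,0) (2,1) (1,3)
row 3: (1,3) (2,1) (3,0) (0,2)
Orthogonality requires all 16 pairs distinct.
But the pair (3,1) repeats: cell (0,3) has L1 = 3, L2 = 1, and cell (1,0) has L1 = 3, L2 = 1.
A repeated pair means some other pair never occurs (only 8 distinct pairs out of 16), so the squares are not orthogonal.
Conclusion: NO.

NO


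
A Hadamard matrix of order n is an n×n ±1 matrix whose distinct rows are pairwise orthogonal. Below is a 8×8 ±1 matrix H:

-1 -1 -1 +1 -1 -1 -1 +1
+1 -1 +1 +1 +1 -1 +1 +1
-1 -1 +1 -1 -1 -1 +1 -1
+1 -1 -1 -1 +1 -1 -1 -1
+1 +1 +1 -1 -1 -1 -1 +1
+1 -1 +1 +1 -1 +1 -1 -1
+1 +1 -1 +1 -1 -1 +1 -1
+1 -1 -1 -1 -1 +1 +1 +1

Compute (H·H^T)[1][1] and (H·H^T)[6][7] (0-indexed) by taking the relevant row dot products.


Row 1 of H: [1, -1, 1, 1, 1, -1, 1, 1].
Row 6 of H: [1, 1, -1, 1, -1, -1, 1, -1].
Row 7 of H: [1, -1, -1, -1, -1, 1, 1, 1].
(H·H^T)[1][1] = Σ_j H[1][j]·H[1][j] = (1)² + (-1)² + (1)² + (1)² + (1)² + (-1)² + (1)² + (1)² = 1 + 1 + 1 + 1 + 1 + 1 + 1 + 1 = 8.
(H·H^T)[6][7] = Σ_j H[6][j]·H[7][j] = (1)·(1) + (1)·(-1) + (-1)·(-1) + (1)·(-1) + (-1)·(-1) + (-1)·(1) + (1)·(1) + (-1)·(1) = 1 + -1 + 1 + -1 + 1 + -1 + 1 + -1 = 0.
So rows 6 and 7 are orthogonal; the diagonal entry equals n = 8.

(1,1) entry = 8; (6,7) entry = 0.


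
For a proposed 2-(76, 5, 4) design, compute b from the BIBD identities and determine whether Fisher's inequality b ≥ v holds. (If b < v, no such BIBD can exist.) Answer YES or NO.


r = λ(v − 1)/(k − 1) = 4·75/4 = 75.
b = vr/k = 76·75/5 = 1140.
Fisher's inequality: b ≥ v ⇔ 1140 ≥ 76? YES.

YES


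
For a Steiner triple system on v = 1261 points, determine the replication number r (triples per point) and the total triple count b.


An STS(v) is a 2-(v, 3, 1) BIBD: block size k = 3, λ = 1.
Replication: r(k − 1) = λ(v − 1) ⇒ r·2 = 1261 − 1 = 1260 ⇒ r = 630.
Block count: bk = vr ⇒ b·3 = 1261·630 = 794430 ⇒ b = 264810.

r = 630, b = 264810.
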